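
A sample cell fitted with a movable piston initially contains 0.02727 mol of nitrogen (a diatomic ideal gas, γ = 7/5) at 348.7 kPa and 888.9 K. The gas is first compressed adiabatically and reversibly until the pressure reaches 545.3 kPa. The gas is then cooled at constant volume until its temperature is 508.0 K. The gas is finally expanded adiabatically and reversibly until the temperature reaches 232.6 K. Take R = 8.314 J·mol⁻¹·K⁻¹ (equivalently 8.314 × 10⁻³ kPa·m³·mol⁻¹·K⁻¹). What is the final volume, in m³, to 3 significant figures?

V₄ ≈ 0.00296 m³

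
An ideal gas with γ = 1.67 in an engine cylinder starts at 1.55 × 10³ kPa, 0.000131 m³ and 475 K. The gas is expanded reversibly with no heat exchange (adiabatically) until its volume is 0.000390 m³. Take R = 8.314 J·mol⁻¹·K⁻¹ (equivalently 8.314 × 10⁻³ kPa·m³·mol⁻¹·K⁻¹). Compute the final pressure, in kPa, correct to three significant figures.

P₂ ≈ 251 kPa

Adiabatic (γ = 1.67), T V^(γ−1) and P V^γ constant: T₂ = T₁·(V₁/V₂)^(γ−1) = 228.7 K; P₂ = P₁·(V₁/V₂)^γ = 250.7 kPa.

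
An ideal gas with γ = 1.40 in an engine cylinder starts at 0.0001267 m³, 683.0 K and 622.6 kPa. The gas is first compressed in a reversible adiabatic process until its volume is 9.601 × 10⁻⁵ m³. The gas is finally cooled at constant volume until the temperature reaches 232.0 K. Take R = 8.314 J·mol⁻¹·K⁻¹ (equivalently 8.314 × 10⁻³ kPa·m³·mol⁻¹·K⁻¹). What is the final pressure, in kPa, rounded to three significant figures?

P₃ ≈ 279 kPa

Adiabatic (γ = 1.40), T V^(γ−1) and P V^γ constant: T₂ = T₁·(V₁/V₂)^(γ−1) = 763.1 K; P₂ = P₁·(V₁/V₂)^γ = 918.0 kPa.
Isochoric, so P/T is constant: V₃ = V₂; P₃ = P₂·(T₃/T₂) = 279.1 kPa.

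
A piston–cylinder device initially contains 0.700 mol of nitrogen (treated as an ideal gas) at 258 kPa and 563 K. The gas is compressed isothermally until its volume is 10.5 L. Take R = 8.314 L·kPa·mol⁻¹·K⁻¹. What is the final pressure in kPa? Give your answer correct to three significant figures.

P₂ ≈ 312 kPa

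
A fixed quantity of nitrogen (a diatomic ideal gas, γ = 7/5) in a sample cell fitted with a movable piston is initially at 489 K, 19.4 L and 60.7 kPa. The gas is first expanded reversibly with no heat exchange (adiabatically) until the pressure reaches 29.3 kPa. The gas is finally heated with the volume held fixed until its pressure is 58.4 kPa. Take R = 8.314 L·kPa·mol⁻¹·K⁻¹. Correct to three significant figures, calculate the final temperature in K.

Reversible adiabatic, γ = 7/5: T₂ = T₁·(P₂/P₁)^((γ−1)/γ) = 397.1 K; V₂ = V₁·(P₁/P₂)^(1/γ) = 32.64 L.
V constant ⇒ P ∝ T: V₃ = V₂; T₃ = T₂·(P₃/P₂) = 791.5 K.

T₃ ≈ 792 K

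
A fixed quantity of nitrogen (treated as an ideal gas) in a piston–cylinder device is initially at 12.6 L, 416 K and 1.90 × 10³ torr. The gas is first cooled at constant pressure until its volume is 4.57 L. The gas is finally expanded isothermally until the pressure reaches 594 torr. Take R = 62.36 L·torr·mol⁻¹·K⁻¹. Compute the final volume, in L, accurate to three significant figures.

V₃ ≈ 14.6 L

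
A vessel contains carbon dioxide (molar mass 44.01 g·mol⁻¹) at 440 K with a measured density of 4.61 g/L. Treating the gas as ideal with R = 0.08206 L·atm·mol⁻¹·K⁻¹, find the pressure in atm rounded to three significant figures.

ρ = PM/(RT) ⇒ P = ρRT/M = (4.61 × 0.08206 × 440.0) / 44.01

P ≈ 3.78 atm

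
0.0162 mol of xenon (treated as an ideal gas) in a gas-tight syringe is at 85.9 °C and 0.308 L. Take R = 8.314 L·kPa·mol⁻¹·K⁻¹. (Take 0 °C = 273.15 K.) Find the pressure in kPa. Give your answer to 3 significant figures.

P ≈ 157 kPa

Convert: T = 359.05 K.
PV = nRT ⇒ P = nRT/V = (0.0162 × 8.314 × 359.05) / 0.308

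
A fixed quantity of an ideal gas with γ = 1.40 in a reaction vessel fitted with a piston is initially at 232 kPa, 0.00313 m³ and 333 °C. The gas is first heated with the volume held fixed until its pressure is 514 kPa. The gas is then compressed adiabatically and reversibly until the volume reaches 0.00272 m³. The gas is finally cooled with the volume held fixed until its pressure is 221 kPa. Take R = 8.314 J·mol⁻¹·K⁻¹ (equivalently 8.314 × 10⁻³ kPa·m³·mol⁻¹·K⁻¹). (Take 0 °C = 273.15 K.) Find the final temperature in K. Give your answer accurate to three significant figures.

Convert: T₁ = 606.1 K.
V constant ⇒ P ∝ T: V₂ = V₁; T₂ = T₁·(P₂/P₁) = 1343 K.
Reversible adiabatic, γ = 1.40: T₃ = T₂·(V₂/V₃)^(γ−1) = 1421 K; P₃ = P₂·(V₂/V₃)^γ = 625.6 kPa.
Isochoric, so P/T is constant: V₄ = V₃; T₄ = T₃·(P₄/P₃) = 501.8 K.

T₄ ≈ 502 K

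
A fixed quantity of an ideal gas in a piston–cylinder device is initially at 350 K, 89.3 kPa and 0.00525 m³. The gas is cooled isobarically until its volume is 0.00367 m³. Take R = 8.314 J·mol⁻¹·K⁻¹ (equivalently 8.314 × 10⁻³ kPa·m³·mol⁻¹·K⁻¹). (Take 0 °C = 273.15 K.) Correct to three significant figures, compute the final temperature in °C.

P constant ⇒ V ∝ T: P₂ = P₁; T₂ = T₁·(V₂/V₁) = 244.7 K.

T₂ ≈ -28.5 °C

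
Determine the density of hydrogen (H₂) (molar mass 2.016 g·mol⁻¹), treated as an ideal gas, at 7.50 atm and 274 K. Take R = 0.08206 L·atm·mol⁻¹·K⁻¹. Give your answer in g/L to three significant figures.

ρ = PM/(RT) = (7.50 × 2.016) / (0.08206 × 274.0)

ρ ≈ 0.672 g/L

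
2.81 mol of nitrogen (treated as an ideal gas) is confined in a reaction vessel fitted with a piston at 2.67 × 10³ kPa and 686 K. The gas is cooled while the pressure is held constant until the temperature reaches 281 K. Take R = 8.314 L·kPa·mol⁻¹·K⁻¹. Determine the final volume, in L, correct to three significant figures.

V₂ ≈ 2.46 L

From PV = nRT: V₁ = nRT₁/P₁ = 6.002 L.
P constant ⇒ V ∝ T: P₂ = P₁; V₂ = V₁·(T₂/T₁) = 2.459 L.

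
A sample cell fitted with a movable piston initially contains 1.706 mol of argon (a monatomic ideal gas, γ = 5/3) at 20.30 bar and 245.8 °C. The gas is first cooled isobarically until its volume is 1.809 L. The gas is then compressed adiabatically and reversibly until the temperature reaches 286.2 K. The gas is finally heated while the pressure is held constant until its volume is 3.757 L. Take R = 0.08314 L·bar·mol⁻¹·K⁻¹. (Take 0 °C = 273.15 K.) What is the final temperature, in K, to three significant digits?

T₄ ≈ 691 K

Convert: T₁ = 519.0 K.
From PV = nRT: V₁ = nRT₁/P₁ = 3.626 L.
Isobaric, so V/T is constant: P₂ = P₁; T₂ = T₁·(V₂/V₁) = 258.9 K.
Adiabatic (γ = 5/3), T V^(γ−1) and P V^γ constant: P₃ = P₂·(T₃/T₂)^(γ/(γ−1)) = 26.08 bar; V₃ = V₂·(T₂/T₃)^(1/(γ−1)) = 1.557 L.
P constant ⇒ V ∝ T: P₄ = P₃; T₄ = T₃·(V₄/V₃) = 690.8 K.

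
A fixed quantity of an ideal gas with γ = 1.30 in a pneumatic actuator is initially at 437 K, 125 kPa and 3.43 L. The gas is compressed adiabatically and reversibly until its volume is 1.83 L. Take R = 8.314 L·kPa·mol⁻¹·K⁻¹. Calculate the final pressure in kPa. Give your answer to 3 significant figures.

P₂ ≈ 283 kPa

Reversible adiabatic, γ = 1.30: T₂ = T₁·(V₁/V₂)^(γ−1) = 527.6 K; P₂ = P₁·(V₁/V₂)^γ = 282.9 kPa.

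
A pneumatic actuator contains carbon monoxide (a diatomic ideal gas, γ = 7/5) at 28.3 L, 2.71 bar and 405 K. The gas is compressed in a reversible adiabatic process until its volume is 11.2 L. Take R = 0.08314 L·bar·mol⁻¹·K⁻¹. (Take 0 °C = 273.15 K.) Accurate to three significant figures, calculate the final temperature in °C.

T₂ ≈ 314 °C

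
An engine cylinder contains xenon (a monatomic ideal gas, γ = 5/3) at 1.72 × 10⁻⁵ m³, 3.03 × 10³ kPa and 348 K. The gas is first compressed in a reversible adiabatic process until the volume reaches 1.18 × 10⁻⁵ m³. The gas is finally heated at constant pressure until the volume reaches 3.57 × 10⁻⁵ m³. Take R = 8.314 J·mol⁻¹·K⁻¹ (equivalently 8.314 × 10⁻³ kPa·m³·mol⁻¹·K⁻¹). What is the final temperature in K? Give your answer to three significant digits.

T₃ ≈ 1.35e+03 K

Reversible adiabatic, γ = 5/3: T₂ = T₁·(V₁/V₂)^(γ−1) = 447.4 K; P₂ = P₁·(V₁/V₂)^γ = 5678 kPa.
P constant ⇒ V ∝ T: P₃ = P₂; T₃ = T₂·(V₃/V₂) = 1354 K.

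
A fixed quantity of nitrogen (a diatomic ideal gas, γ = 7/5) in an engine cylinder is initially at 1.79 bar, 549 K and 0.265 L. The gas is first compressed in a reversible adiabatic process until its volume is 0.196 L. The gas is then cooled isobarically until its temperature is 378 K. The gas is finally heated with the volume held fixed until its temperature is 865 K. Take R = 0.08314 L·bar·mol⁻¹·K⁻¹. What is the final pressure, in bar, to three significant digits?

P₄ ≈ 6.25 bar

Reversible adiabatic, γ = 7/5: T₂ = T₁·(V₁/V₂)^(γ−1) = 619.4 K; P₂ = P₁·(V₁/V₂)^γ = 2.730 bar.
Isobaric, so V/T is constant: P₃ = P₂; V₃ = V₂·(T₃/T₂) = 0.1196 L.
V constant ⇒ P ∝ T: V₄ = V₃; P₄ = P₃·(T₄/T₃) = 6.248 bar.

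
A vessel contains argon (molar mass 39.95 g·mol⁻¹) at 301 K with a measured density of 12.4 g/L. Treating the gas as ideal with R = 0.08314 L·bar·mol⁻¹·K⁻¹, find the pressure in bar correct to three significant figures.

ρ = PM/(RT) ⇒ P = ρRT/M = (12.4 × 0.08314 × 301.0) / 39.95

P ≈ 7.77 bar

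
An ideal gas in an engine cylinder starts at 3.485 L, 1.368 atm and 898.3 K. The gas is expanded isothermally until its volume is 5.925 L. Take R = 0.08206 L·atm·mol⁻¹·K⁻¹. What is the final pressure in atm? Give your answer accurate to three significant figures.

T constant ⇒ Boyle's law P V = const: T₂ = T₁; P₂ = P₁·(V₁/V₂) = 0.8046 atm.

P₂ ≈ 0.805 atm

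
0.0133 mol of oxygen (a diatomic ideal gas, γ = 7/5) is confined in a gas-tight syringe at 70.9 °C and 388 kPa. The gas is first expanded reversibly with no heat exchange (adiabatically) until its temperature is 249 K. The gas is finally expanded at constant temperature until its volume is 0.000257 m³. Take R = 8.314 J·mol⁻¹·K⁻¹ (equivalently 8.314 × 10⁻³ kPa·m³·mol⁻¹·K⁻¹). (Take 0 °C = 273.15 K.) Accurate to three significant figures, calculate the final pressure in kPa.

P₃ ≈ 107 kPa

Convert: T₁ = 344.0 K.
From PV = nRT: V₁ = nRT₁/P₁ = 9.805e-05 m³.
Reversible adiabatic, γ = 7/5: P₂ = P₁·(T₂/T₁)^(γ/(γ−1)) = 125.1 kPa; V₂ = V₁·(T₁/T₂)^(1/(γ−1)) = 0.0002200 m³.
T constant ⇒ Boyle's law P V = const: T₃ = T₂; P₃ = P₂·(V₂/V₃) = 107.1 kPa.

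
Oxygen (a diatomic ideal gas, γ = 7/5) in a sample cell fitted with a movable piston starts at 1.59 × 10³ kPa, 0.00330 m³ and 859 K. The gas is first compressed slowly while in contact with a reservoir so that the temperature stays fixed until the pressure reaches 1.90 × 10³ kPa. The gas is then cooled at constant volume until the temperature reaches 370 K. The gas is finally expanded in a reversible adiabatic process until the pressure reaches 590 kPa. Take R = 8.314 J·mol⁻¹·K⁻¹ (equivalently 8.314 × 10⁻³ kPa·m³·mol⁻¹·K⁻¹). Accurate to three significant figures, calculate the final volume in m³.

Isothermal, so P V is constant: T₂ = T₁; V₂ = V₁·(P₁/P₂) = 0.002762 m³.
Isochoric, so P/T is constant: V₃ = V₂; P₃ = P₂·(T₃/T₂) = 818.4 kPa.
Adiabatic (γ = 7/5), T V^(γ−1) and P V^γ constant: T₄ = T₃·(P₄/P₃)^((γ−1)/γ) = 337.0 K; V₄ = V₃·(P₃/P₄)^(1/γ) = 0.003489 m³.

V₄ ≈ 0.00349 m³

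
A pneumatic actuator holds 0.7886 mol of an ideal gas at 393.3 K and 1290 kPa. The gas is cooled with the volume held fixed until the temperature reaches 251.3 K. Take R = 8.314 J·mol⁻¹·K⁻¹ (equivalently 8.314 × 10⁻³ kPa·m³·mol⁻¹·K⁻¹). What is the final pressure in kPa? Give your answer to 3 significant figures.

P₂ ≈ 824 kPa

From PV = nRT: V₁ = nRT₁/P₁ = 0.001999 m³.
Isochoric, so P/T is constant: V₂ = V₁; P₂ = P₁·(T₂/T₁) = 824.2 kPa.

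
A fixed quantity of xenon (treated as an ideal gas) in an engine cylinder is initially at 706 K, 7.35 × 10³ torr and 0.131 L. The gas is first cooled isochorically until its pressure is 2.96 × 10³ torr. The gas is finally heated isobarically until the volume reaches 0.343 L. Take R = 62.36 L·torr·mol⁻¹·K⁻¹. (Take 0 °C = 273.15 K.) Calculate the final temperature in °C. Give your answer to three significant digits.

Isochoric, so P/T is constant: V₂ = V₁; T₂ = T₁·(P₂/P₁) = 284.3 K.
P constant ⇒ V ∝ T: P₃ = P₂; T₃ = T₂·(V₃/V₂) = 744.4 K.

T₃ ≈ 471 °C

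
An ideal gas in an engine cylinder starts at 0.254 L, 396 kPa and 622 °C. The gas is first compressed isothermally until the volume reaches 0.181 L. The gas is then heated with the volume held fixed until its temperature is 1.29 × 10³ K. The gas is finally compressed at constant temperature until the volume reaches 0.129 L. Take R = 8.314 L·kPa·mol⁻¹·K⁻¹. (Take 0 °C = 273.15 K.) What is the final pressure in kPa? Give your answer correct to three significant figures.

P₄ ≈ 1.12e+03 kPa

Convert: T₁ = 895.1 K.
T constant ⇒ Boyle's law P V = const: T₂ = T₁; P₂ = P₁·(V₁/V₂) = 555.7 kPa.
Isochoric, so P/T is constant: V₃ = V₂; P₃ = P₂·(T₃/T₂) = 800.8 kPa.
T constant ⇒ Boyle's law P V = const: T₄ = T₃; P₄ = P₃·(V₃/V₄) = 1124 kPa.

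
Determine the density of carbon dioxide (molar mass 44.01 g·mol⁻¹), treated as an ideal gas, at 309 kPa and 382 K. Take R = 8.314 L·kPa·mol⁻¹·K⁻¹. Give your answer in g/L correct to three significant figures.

ρ ≈ 4.28 g/L

ρ = PM/(RT) = (309 × 44.01) / (8.314 × 382.0)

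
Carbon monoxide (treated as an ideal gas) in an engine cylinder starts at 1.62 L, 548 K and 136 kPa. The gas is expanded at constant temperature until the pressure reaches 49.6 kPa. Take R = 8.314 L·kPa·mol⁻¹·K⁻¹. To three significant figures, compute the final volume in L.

T constant ⇒ Boyle's law P V = const: T₂ = T₁; V₂ = V₁·(P₁/P₂) = 4.442 L.

V₂ ≈ 4.44 L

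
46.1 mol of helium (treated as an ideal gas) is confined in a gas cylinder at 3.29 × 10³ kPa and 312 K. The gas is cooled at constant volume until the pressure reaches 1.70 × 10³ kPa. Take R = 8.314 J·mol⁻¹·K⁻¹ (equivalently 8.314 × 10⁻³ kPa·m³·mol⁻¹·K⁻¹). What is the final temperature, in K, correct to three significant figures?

T₂ ≈ 161 K

From PV = nRT: V₁ = nRT₁/P₁ = 0.03635 m³.
V constant ⇒ P ∝ T: V₂ = V₁; T₂ = T₁·(P₂/P₁) = 161.2 K.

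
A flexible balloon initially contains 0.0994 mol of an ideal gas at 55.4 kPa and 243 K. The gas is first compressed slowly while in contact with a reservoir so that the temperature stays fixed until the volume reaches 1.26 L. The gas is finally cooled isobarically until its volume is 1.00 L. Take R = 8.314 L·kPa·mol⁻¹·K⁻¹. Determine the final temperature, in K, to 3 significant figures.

T₃ ≈ 193 K

From PV = nRT: V₁ = nRT₁/P₁ = 3.625 L.
Isothermal, so P V is constant: T₂ = T₁; P₂ = P₁·(V₁/V₂) = 159.4 kPa.
P constant ⇒ V ∝ T: P₃ = P₂; T₃ = T₂·(V₃/V₂) = 192.9 K.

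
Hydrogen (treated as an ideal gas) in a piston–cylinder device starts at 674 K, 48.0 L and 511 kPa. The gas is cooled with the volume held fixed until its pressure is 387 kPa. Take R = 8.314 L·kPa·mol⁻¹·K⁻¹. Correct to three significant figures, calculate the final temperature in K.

T₂ ≈ 510 K

Isochoric, so P/T is constant: V₂ = V₁; T₂ = T₁·(P₂/P₁) = 510.4 K.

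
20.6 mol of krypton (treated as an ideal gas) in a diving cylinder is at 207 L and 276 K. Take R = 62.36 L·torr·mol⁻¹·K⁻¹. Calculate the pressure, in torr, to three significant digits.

PV = nRT ⇒ P = nRT/V = (20.6 × 62.36 × 276) / 207

P ≈ 1.71e+03 torr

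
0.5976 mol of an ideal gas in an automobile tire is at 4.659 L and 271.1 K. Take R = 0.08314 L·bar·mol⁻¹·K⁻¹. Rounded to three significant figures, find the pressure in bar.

P ≈ 2.89 bar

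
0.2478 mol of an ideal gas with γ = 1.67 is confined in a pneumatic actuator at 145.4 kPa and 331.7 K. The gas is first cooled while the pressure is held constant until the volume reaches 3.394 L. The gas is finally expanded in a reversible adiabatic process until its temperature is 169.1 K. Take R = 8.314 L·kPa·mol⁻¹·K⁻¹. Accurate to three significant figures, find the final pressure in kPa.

P₃ ≈ 61.0 kPa

From PV = nRT: V₁ = nRT₁/P₁ = 4.700 L.
Isobaric, so V/T is constant: P₂ = P₁; T₂ = T₁·(V₂/V₁) = 239.5 K.
Reversible adiabatic, γ = 1.67: P₃ = P₂·(T₃/T₂)^(γ/(γ−1)) = 61.04 kPa; V₃ = V₂·(T₂/T₃)^(1/(γ−1)) = 5.707 L.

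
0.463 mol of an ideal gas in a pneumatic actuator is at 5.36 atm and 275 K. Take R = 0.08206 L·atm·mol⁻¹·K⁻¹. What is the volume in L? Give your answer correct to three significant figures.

V ≈ 1.95 L

PV = nRT ⇒ V = nRT/P = (0.463 × 0.08206 × 275) / 5.36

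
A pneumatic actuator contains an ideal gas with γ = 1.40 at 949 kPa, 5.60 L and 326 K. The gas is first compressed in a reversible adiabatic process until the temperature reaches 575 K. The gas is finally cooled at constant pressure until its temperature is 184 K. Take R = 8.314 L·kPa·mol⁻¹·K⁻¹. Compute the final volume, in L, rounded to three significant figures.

Reversible adiabatic, γ = 1.40: P₂ = P₁·(T₂/T₁)^(γ/(γ−1)) = 6916 kPa; V₂ = V₁·(T₁/T₂)^(1/(γ−1)) = 1.355 L.
P constant ⇒ V ∝ T: P₃ = P₂; V₃ = V₂·(T₃/T₂) = 0.4337 L.

V₃ ≈ 0.434 L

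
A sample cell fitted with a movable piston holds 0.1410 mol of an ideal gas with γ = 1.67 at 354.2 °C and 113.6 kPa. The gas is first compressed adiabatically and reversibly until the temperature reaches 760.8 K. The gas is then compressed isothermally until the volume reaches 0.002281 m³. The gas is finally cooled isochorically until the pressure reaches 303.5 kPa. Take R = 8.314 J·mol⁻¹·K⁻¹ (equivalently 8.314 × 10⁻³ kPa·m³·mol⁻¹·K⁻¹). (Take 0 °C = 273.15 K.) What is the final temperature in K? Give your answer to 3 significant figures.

T₄ ≈ 591 K

Convert: T₁ = 627.3 K.
From PV = nRT: V₁ = nRT₁/P₁ = 0.006474 m³.
Adiabatic (γ = 1.67), T V^(γ−1) and P V^γ constant: P₂ = P₁·(T₂/T₁)^(γ/(γ−1)) = 183.7 kPa; V₂ = V₁·(T₁/T₂)^(1/(γ−1)) = 0.004855 m³.
Isothermal, so P V is constant: T₃ = T₂; P₃ = P₂·(V₂/V₃) = 391.0 kPa.
Isochoric, so P/T is constant: V₄ = V₃; T₄ = T₃·(P₄/P₃) = 590.5 K.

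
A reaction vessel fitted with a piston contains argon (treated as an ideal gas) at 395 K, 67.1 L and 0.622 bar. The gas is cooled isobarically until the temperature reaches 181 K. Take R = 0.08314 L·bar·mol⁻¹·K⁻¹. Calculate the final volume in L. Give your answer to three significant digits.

V₂ ≈ 30.7 L

Isobaric, so V/T is constant: P₂ = P₁; V₂ = V₁·(T₂/T₁) = 30.75 L.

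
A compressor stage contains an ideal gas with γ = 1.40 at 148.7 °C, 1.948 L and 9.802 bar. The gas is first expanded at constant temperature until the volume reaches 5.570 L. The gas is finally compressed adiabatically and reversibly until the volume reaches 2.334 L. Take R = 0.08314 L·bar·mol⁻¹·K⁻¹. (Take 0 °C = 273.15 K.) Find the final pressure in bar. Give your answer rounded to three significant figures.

P₃ ≈ 11.6 bar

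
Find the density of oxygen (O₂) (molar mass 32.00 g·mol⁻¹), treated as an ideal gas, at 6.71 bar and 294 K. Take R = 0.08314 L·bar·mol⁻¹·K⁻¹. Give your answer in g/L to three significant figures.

ρ = PM/(RT) = (6.71 × 32.00) / (0.08314 × 294.0)

ρ ≈ 8.78 g/L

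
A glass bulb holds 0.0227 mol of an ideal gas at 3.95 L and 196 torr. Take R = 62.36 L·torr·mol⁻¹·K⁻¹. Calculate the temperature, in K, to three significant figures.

PV = nRT ⇒ T = PV/(nR) = (196 × 3.95) / (0.0227 × 62.36)

T ≈ 547 K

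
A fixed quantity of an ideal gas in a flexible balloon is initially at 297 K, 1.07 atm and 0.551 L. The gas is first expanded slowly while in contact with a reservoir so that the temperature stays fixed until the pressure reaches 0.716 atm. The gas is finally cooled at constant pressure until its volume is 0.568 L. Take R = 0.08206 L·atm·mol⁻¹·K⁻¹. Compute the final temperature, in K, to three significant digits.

T₃ ≈ 205 K

Isothermal, so P V is constant: T₂ = T₁; V₂ = V₁·(P₁/P₂) = 0.8234 L.
Isobaric, so V/T is constant: P₃ = P₂; T₃ = T₂·(V₃/V₂) = 204.9 K.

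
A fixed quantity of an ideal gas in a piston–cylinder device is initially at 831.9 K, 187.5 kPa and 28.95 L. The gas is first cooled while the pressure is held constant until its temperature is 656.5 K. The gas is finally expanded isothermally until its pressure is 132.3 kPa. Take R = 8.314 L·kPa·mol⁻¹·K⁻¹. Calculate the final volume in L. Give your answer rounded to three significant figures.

Isobaric, so V/T is constant: P₂ = P₁; V₂ = V₁·(T₂/T₁) = 22.85 L.
Isothermal, so P V is constant: T₃ = T₂; V₃ = V₂·(P₂/P₃) = 32.38 L.

V₃ ≈ 32.4 L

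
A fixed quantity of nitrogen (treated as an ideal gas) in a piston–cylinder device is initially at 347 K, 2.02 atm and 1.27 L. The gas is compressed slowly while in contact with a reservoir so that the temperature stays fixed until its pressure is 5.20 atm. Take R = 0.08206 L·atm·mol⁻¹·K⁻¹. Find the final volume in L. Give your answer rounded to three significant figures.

V₂ ≈ 0.493 L

Isothermal, so P V is constant: T₂ = T₁; V₂ = V₁·(P₁/P₂) = 0.4933 L.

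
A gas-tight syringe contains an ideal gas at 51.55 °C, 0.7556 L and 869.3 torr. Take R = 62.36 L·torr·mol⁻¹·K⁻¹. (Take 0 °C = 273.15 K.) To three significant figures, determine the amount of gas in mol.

Convert: T = 324.70 K.
PV = nRT ⇒ n = PV/(RT) = (869.3 × 0.7556) / (62.36 × 324.70)

n ≈ 0.0324 mol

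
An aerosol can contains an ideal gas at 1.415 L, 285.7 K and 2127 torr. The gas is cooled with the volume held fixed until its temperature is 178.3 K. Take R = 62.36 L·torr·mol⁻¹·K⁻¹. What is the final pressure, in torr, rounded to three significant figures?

P₂ ≈ 1.33e+03 torr

V constant ⇒ P ∝ T: V₂ = V₁; P₂ = P₁·(T₂/T₁) = 1327 torr.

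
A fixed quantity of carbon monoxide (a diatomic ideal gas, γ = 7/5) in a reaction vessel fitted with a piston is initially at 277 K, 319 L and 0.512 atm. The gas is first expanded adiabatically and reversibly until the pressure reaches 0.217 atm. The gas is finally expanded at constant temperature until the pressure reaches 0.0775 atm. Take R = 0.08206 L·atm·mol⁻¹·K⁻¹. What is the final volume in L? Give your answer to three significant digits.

V₃ ≈ 1.65e+03 L

Reversible adiabatic, γ = 7/5: T₂ = T₁·(P₂/P₁)^((γ−1)/γ) = 216.8 K; V₂ = V₁·(P₁/P₂)^(1/γ) = 589.0 L.
T constant ⇒ Boyle's law P V = const: T₃ = T₂; V₃ = V₂·(P₂/P₃) = 1649 L.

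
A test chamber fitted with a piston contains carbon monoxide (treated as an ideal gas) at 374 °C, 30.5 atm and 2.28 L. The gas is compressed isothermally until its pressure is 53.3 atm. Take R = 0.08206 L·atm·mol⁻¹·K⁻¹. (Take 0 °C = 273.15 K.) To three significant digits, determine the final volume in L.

V₂ ≈ 1.30 L

Convert: T₁ = 647.1 K.
Isothermal, so P V is constant: T₂ = T₁; V₂ = V₁·(P₁/P₂) = 1.305 L.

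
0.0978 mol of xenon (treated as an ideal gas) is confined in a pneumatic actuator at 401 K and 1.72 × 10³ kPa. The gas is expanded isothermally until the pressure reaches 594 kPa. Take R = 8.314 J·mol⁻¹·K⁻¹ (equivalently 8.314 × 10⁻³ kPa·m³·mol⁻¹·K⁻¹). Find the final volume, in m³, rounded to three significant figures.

V₂ ≈ 0.000549 m³

From PV = nRT: V₁ = nRT₁/P₁ = 0.0001896 m³.
T constant ⇒ Boyle's law P V = const: T₂ = T₁; V₂ = V₁·(P₁/P₂) = 0.0005489 m³.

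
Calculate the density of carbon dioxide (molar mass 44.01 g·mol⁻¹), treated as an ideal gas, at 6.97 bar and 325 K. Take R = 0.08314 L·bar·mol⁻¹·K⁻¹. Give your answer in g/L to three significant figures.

ρ = PM/(RT) = (6.97 × 44.01) / (0.08314 × 325.0)

ρ ≈ 11.4 g/L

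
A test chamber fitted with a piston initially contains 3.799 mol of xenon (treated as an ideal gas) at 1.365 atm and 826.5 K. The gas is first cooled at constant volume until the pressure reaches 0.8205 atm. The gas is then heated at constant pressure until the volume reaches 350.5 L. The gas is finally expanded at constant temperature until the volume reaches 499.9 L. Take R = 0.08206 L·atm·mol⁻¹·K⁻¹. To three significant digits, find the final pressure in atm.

P₄ ≈ 0.575 atm

From PV = nRT: V₁ = nRT₁/P₁ = 188.8 L.
Isochoric, so P/T is constant: V₂ = V₁; T₂ = T₁·(P₂/P₁) = 496.8 K.
Isobaric, so V/T is constant: P₃ = P₂; T₃ = T₂·(V₃/V₂) = 922.5 K.
T constant ⇒ Boyle's law P V = const: T₄ = T₃; P₄ = P₃·(V₃/V₄) = 0.5753 atm.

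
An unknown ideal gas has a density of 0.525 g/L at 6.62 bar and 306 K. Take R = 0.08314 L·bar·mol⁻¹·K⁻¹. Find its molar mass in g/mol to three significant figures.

M ≈ 2.02 g/mol

ρ = PM/(RT) ⇒ M = ρRT/P = (0.525 × 0.08314 × 306.0) / 6.62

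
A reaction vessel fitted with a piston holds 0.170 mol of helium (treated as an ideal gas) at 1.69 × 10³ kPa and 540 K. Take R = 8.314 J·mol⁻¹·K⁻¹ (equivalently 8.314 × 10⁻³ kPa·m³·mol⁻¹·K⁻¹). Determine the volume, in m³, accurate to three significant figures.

V ≈ 0.000452 m³

PV = nRT ⇒ V = nRT/P = (0.170 × 8.314 × 10⁻³ × 540) / 1.69e+03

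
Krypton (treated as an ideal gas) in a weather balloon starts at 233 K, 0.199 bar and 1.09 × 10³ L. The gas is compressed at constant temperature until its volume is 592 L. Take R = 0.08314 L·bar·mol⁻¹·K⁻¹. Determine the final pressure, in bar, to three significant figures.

T constant ⇒ Boyle's law P V = const: T₂ = T₁; P₂ = P₁·(V₁/V₂) = 0.3664 bar.

P₂ ≈ 0.366 bar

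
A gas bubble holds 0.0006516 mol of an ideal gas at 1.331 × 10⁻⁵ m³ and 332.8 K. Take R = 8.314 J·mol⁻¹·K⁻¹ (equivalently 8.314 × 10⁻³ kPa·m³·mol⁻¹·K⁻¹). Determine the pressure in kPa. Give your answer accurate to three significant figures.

P ≈ 135 kPa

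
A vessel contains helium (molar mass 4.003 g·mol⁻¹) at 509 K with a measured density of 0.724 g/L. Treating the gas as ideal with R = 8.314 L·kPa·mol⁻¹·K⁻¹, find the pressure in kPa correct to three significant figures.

ρ = PM/(RT) ⇒ P = ρRT/M = (0.724 × 8.314 × 509.0) / 4.003

P ≈ 765 kPa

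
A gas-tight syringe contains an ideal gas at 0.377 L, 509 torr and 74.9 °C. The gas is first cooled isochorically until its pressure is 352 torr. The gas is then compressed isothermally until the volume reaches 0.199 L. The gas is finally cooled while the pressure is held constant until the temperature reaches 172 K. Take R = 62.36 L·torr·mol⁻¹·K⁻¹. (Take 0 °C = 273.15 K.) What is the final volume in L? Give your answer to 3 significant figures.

Convert: T₁ = 348.0 K.
V constant ⇒ P ∝ T: V₂ = V₁; T₂ = T₁·(P₂/P₁) = 240.7 K.
T constant ⇒ Boyle's law P V = const: T₃ = T₂; P₃ = P₂·(V₂/V₃) = 666.9 torr.
P constant ⇒ V ∝ T: P₄ = P₃; V₄ = V₃·(T₄/T₃) = 0.1422 L.

V₄ ≈ 0.142 L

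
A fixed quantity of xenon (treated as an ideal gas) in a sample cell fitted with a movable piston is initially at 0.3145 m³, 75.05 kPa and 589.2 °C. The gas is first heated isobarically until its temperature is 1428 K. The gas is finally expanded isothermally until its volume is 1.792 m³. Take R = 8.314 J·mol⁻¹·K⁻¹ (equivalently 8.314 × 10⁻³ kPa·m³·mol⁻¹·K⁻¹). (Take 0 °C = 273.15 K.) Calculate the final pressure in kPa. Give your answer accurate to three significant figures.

Convert: T₁ = 862.4 K.
Isobaric, so V/T is constant: P₂ = P₁; V₂ = V₁·(T₂/T₁) = 0.5208 m³.
T constant ⇒ Boyle's law P V = const: T₃ = T₂; P₃ = P₂·(V₂/V₃) = 21.81 kPa.

P₃ ≈ 21.8 kPa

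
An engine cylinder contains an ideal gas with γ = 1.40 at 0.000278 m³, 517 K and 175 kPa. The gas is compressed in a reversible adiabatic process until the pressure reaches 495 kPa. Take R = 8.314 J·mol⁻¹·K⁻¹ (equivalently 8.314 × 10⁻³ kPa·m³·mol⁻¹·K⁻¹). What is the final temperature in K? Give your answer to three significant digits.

T₂ ≈ 696 K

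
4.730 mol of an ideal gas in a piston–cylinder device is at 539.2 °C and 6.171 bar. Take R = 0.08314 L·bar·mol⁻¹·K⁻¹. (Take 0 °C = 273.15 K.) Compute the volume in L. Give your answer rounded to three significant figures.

Convert: T = 812.35 K.
PV = nRT ⇒ V = nRT/P = (4.730 × 0.08314 × 812.35) / 6.171

V ≈ 51.8 L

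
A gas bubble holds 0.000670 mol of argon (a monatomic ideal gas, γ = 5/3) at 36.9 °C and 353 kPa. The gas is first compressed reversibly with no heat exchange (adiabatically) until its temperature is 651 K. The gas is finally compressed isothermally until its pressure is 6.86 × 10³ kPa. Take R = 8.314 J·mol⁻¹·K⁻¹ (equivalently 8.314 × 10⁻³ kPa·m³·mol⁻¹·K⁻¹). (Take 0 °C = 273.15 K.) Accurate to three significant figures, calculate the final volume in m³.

Convert: T₁ = 310.0 K.
From PV = nRT: V₁ = nRT₁/P₁ = 4.893e-06 m³.
Adiabatic (γ = 5/3), T V^(γ−1) and P V^γ constant: P₂ = P₁·(T₂/T₁)^(γ/(γ−1)) = 2255 kPa; V₂ = V₁·(T₁/T₂)^(1/(γ−1)) = 1.608e-06 m³.
Isothermal, so P V is constant: T₃ = T₂; V₃ = V₂·(P₂/P₃) = 5.286e-07 m³.

V₃ ≈ 5.29e-07 m³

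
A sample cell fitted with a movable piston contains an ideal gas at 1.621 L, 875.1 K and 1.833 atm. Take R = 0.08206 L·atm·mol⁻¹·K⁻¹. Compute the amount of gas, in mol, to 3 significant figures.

PV = nRT ⇒ n = PV/(RT) = (1.833 × 1.621) / (0.08206 × 875.1)

n ≈ 0.0414 mol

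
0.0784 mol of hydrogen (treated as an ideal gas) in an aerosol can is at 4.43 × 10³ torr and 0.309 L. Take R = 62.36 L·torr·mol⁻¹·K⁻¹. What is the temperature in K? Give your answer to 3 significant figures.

T ≈ 280 K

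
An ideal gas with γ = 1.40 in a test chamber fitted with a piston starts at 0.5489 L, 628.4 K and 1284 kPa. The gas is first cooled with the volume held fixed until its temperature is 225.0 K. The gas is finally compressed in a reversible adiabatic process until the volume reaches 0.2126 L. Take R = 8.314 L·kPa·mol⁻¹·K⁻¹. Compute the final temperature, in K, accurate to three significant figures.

T₃ ≈ 329 K

Isochoric, so P/T is constant: V₂ = V₁; P₂ = P₁·(T₂/T₁) = 459.7 kPa.
Adiabatic (γ = 1.40), T V^(γ−1) and P V^γ constant: T₃ = T₂·(V₂/V₃)^(γ−1) = 328.8 K; P₃ = P₂·(V₂/V₃)^γ = 1735 kPa.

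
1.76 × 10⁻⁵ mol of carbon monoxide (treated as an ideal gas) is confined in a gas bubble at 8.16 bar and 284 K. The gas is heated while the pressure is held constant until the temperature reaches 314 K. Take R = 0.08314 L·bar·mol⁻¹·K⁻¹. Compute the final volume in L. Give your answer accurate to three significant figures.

From PV = nRT: V₁ = nRT₁/P₁ = 5.093e-05 L.
P constant ⇒ V ∝ T: P₂ = P₁; V₂ = V₁·(T₂/T₁) = 5.631e-05 L.

V₂ ≈ 5.63e-05 L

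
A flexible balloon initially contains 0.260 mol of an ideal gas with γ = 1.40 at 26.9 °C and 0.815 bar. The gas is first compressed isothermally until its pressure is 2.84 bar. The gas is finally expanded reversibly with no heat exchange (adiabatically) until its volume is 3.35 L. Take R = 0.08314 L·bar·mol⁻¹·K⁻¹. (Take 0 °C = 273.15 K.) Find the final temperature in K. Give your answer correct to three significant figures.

T₃ ≈ 257 K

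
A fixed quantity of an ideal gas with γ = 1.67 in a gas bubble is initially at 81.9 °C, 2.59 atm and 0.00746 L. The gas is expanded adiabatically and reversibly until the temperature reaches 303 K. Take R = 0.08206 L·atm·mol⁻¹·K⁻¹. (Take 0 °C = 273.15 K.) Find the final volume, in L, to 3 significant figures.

V₂ ≈ 0.00945 L

Convert: T₁ = 355.0 K.
Adiabatic (γ = 1.67), T V^(γ−1) and P V^γ constant: P₂ = P₁·(T₂/T₁)^(γ/(γ−1)) = 1.745 atm; V₂ = V₁·(T₁/T₂)^(1/(γ−1)) = 0.009451 L.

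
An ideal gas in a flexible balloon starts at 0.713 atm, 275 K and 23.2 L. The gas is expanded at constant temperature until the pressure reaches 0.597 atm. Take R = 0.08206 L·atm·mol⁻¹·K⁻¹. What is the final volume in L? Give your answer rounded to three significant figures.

T constant ⇒ Boyle's law P V = const: T₂ = T₁; V₂ = V₁·(P₁/P₂) = 27.71 L.

V₂ ≈ 27.7 L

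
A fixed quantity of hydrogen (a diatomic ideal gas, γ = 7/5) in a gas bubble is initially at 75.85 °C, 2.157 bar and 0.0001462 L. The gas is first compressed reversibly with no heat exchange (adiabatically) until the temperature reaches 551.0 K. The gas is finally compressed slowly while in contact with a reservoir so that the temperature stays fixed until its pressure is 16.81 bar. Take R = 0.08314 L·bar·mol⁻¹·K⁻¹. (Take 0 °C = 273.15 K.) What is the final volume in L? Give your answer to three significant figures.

Convert: T₁ = 349.0 K.
Adiabatic (γ = 7/5), T V^(γ−1) and P V^γ constant: P₂ = P₁·(T₂/T₁)^(γ/(γ−1)) = 10.67 bar; V₂ = V₁·(T₁/T₂)^(1/(γ−1)) = 4.668e-05 L.
T constant ⇒ Boyle's law P V = const: T₃ = T₂; V₃ = V₂·(P₂/P₃) = 2.962e-05 L.

V₃ ≈ 2.96e-05 L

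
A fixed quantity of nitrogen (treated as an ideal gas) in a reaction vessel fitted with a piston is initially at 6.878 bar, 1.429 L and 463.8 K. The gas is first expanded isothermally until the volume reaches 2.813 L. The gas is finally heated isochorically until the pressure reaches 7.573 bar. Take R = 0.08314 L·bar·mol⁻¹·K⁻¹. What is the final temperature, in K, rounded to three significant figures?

T constant ⇒ Boyle's law P V = const: T₂ = T₁; P₂ = P₁·(V₁/V₂) = 3.494 bar.
Isochoric, so P/T is constant: V₃ = V₂; T₃ = T₂·(P₃/P₂) = 1005 K.

T₃ ≈ 1.01e+03 K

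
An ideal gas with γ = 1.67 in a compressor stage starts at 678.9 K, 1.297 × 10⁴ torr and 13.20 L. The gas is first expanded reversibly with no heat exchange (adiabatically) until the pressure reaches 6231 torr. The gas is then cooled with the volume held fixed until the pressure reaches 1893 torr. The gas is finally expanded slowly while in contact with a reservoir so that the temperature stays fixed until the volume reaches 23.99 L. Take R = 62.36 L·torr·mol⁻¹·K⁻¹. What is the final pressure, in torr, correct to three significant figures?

Reversible adiabatic, γ = 1.67: T₂ = T₁·(P₂/P₁)^((γ−1)/γ) = 505.9 K; V₂ = V₁·(P₁/P₂)^(1/γ) = 20.47 L.
Isochoric, so P/T is constant: V₃ = V₂; T₃ = T₂·(P₃/P₂) = 153.7 K.
Isothermal, so P V is constant: T₄ = T₃; P₄ = P₃·(V₃/V₄) = 1616 torr.

P₄ ≈ 1.62e+03 torr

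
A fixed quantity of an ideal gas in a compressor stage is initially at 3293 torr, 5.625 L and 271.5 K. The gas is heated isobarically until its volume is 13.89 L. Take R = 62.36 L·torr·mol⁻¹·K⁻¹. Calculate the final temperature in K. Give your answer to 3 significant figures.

T₂ ≈ 670 K

P constant ⇒ V ∝ T: P₂ = P₁; T₂ = T₁·(V₂/V₁) = 670.4 K.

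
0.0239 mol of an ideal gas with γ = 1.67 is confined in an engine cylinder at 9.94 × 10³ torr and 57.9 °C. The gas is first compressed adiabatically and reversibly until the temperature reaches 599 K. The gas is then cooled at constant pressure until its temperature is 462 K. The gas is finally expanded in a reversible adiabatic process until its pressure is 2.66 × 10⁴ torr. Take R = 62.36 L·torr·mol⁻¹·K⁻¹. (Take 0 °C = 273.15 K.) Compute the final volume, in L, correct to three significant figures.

Convert: T₁ = 331.0 K.
From PV = nRT: V₁ = nRT₁/P₁ = 0.04964 L.
Reversible adiabatic, γ = 1.67: P₂ = P₁·(T₂/T₁)^(γ/(γ−1)) = 4.358e+04 torr; V₂ = V₁·(T₁/T₂)^(1/(γ−1)) = 0.02048 L.
Isobaric, so V/T is constant: P₃ = P₂; V₃ = V₂·(T₃/T₂) = 0.01580 L.
Reversible adiabatic, γ = 1.67: T₄ = T₃·(P₄/P₃)^((γ−1)/γ) = 379.0 K; V₄ = V₃·(P₃/P₄)^(1/γ) = 0.02123 L.

V₄ ≈ 0.0212 L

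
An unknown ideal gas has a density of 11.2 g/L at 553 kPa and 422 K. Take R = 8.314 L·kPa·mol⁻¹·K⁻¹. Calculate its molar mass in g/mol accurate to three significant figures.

M ≈ 71.1 g/mol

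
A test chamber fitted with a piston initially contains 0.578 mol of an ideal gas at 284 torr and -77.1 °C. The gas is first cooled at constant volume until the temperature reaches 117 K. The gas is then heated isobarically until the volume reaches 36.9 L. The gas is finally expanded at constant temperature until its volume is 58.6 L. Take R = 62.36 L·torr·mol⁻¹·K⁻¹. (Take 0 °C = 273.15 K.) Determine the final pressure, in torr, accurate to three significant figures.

P₄ ≈ 107 torr

Convert: T₁ = 196.0 K.
From PV = nRT: V₁ = nRT₁/P₁ = 24.88 L.
Isochoric, so P/T is constant: V₂ = V₁; P₂ = P₁·(T₂/T₁) = 169.5 torr.
Isobaric, so V/T is constant: P₃ = P₂; T₃ = T₂·(V₃/V₂) = 173.5 K.
T constant ⇒ Boyle's law P V = const: T₄ = T₃; P₄ = P₃·(V₃/V₄) = 106.7 torr.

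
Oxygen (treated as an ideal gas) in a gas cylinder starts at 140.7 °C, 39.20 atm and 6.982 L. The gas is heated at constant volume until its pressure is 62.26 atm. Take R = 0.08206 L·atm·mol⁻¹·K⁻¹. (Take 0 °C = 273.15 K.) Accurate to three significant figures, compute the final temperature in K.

T₂ ≈ 657 K

Convert: T₁ = 413.8 K.
Isochoric, so P/T is constant: V₂ = V₁; T₂ = T₁·(P₂/P₁) = 657.3 K.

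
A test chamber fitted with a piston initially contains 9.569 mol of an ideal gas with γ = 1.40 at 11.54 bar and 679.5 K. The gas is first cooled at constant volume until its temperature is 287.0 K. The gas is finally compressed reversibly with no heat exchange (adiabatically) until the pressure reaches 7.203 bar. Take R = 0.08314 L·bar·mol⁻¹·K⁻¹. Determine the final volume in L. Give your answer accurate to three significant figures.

From PV = nRT: V₁ = nRT₁/P₁ = 46.84 L.
Isochoric, so P/T is constant: V₂ = V₁; P₂ = P₁·(T₂/T₁) = 4.874 bar.
Reversible adiabatic, γ = 1.40: T₃ = T₂·(P₃/P₂)^((γ−1)/γ) = 320.9 K; V₃ = V₂·(P₂/P₃)^(1/γ) = 35.44 L.

V₃ ≈ 35.4 L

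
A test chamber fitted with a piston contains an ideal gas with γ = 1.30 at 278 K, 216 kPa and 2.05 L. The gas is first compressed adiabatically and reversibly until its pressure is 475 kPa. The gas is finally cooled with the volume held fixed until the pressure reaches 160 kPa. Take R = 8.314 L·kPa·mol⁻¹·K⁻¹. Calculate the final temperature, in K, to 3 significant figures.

T₃ ≈ 112 K

Reversible adiabatic, γ = 1.30: T₂ = T₁·(P₂/P₁)^((γ−1)/γ) = 333.4 K; V₂ = V₁·(P₁/P₂)^(1/γ) = 1.118 L.
Isochoric, so P/T is constant: V₃ = V₂; T₃ = T₂·(P₃/P₂) = 112.3 K.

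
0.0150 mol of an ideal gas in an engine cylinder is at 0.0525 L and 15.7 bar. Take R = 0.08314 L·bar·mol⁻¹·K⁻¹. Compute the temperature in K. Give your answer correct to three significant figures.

PV = nRT ⇒ T = PV/(nR) = (15.7 × 0.0525) / (0.0150 × 0.08314)

T ≈ 661 K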